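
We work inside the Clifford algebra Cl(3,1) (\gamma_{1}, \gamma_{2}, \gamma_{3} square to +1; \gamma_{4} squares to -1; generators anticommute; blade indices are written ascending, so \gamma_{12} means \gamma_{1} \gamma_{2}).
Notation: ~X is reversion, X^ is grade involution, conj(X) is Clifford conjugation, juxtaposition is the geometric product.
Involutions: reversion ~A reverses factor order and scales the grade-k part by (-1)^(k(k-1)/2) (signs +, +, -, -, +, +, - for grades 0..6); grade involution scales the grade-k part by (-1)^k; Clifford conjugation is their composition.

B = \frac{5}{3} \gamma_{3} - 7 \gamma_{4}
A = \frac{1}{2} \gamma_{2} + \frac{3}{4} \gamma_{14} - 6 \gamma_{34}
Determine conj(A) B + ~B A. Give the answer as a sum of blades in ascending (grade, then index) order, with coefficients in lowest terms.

first term: -\frac{21}{4} \gamma_{1} + 42 \gamma_{3} - 10 \gamma_{4} - \frac{5}{6} \gamma_{23} + \frac{7}{2} \gamma_{24} + \frac{5}{4} \gamma_{134}
second term: -\frac{21}{4} \gamma_{1} + 42 \gamma_{3} - 10 \gamma_{4} - \frac{5}{6} \gamma_{23} + \frac{7}{2} \gamma_{24} - \frac{5}{4} \gamma_{134}
Answer: -\frac{21}{2} \gamma_{1} + 84 \gamma_{3} - 20 \gamma_{4} - \frac{5}{3} \gamma_{23} + 7 \gamma_{24}


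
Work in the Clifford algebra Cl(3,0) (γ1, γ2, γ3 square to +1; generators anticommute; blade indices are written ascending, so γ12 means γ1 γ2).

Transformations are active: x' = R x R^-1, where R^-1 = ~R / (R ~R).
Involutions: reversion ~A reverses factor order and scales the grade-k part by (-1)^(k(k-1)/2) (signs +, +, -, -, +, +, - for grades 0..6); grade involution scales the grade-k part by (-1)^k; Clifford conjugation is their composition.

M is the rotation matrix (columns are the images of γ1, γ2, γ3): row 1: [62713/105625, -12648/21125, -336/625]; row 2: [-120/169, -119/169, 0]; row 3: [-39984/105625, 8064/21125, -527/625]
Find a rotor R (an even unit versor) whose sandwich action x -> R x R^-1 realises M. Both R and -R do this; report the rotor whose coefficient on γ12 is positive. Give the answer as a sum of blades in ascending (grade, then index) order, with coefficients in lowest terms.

Method: write R = a + b12*γ12 + b13*γ13 + b23*γ23 with a^2 + b12^2 + b13^2 + b23^2 = 1 (so R^-1 = ~R). Expanding the columns R e_j ~R gives tr M = 4a^2 - 1 and, from the antisymmetric part, M21 - M12 = -4a*b12, M13 - M31 = 4a*b13, M32 - M23 = -4a*b23.
Here tr M = -4029/4225, so a^2 = (1 + tr M)/4 = 49/4225 and a = ±7/65. Taking a = 7/65: M21 - M12 = -2352/21125, M13 - M31 = -672/4225, M32 - M23 = 8064/21125, giving b12 = 84/325, b13 = -24/65, b23 = -288/325, i.e. R = 7/65 + 84/325*γ12 - 24/65*γ13 - 288/325*γ23.
Its γ12 coefficient is already positive.
Answer: 7/65 + 84/325*γ12 - 24/65*γ13 - 288/325*γ23. Sheet selection: the two-to-one cover makes ±R indistinguishable at the matrix level (trace -4029/4225), so uniqueness comes from the required sign on γ12.


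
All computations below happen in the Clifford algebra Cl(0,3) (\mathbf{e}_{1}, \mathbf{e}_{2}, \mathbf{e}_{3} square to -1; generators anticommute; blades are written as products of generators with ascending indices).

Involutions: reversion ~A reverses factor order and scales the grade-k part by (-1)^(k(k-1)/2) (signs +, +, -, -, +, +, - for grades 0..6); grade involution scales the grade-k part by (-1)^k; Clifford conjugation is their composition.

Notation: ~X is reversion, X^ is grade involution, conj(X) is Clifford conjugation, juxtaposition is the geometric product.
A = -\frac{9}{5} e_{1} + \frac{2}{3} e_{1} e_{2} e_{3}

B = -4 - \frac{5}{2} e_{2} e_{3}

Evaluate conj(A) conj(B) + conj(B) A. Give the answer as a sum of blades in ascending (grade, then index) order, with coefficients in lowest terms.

first term: -\frac{133}{15} e_{1} + \frac{11}{6} e_{1} e_{2} e_{3}
second term: \frac{83}{15} e_{1} - \frac{43}{6} e_{1} e_{2} e_{3}
Answer: -\frac{10}{3} e_{1} - \frac{16}{3} e_{1} e_{2} e_{3}


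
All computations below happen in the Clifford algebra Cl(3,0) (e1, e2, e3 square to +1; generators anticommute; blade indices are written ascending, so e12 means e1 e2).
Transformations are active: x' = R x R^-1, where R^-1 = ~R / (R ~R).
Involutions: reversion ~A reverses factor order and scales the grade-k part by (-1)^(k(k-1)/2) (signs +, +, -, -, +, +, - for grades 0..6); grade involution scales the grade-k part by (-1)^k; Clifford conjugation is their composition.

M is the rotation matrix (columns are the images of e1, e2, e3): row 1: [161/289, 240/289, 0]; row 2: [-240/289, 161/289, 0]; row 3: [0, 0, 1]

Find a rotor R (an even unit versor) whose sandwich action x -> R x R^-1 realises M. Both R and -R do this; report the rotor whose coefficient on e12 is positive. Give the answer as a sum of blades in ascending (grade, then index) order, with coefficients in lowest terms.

Method: write R = a + b12*e12 + b13*e13 + b23*e23 with a^2 + b12^2 + b13^2 + b23^2 = 1 (so R^-1 = ~R). Expanding the columns R e_j ~R gives tr M = 4a^2 - 1 and, from the antisymmetric part, M21 - M12 = -4a*b12, M13 - M31 = 4a*b13, M32 - M23 = -4a*b23.
Here tr M = 611/289, so a^2 = (1 + tr M)/4 = 225/289 and a = ±15/17. Taking a = 15/17: M21 - M12 = -480/289, M13 - M31 = 0, M32 - M23 = 0, giving b12 = 8/17, b13 = 0, b23 = 0, i.e. R = 15/17 + 8/17*e12.
Its e12 coefficient is already positive.
Answer: 15/17 + 8/17*e12. Why the constraint matters: R and -R act identically through the sandwich — M has trace 611/289 either way — so only the sign condition on e12 picks one of the two preimages.


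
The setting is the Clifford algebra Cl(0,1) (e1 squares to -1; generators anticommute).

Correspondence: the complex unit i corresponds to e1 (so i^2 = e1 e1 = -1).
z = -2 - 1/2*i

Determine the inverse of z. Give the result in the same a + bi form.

In blades: z = -2 - 1/2*e1.
With qbar = -2 + 1/2*e1 (scalar fixed, mapped units negated), z qbar = 17/4 (the sum of squared coefficients), so z^-1 = qbar / (17/4) = -8/17 + 2/17*e1; translating back:
Answer: -8/17 + 2/17*i


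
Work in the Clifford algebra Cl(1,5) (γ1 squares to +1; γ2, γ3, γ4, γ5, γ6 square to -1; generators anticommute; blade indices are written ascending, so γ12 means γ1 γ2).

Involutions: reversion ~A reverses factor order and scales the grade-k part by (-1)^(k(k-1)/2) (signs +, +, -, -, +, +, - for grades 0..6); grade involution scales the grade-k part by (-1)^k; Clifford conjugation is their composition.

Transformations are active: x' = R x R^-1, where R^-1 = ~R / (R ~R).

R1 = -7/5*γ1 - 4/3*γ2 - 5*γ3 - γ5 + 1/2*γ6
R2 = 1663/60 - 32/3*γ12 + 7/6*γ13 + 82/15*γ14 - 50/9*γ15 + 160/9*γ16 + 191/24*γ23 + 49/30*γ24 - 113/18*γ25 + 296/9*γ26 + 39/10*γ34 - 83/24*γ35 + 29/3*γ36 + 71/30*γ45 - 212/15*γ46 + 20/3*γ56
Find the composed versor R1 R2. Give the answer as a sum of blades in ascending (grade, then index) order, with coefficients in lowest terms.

Distribute over the terms of R1 (each basis-blade product reordered to ascending indices, repeated generators contracted through their squares):
(-7/5*γ1) R2 = -11641/300*γ1 + 224/15*γ2 - 49/30*γ3 - 574/75*γ4 + 70/9*γ5 - 224/9*γ6 - 1337/120*γ123 - 343/150*γ124 + 791/90*γ125 - 2072/45*γ126 - 273/50*γ134 + 581/120*γ135 - 203/15*γ136 - 497/150*γ145 + 1484/75*γ146 - 28/3*γ156
(-4/3*γ2) R2 = 128/9*γ1 - 1663/45*γ2 + 191/18*γ3 + 98/45*γ4 - 226/27*γ5 + 1184/27*γ6 + 14/9*γ123 + 328/45*γ124 - 200/27*γ125 + 640/27*γ126 - 26/5*γ234 + 83/18*γ235 - 116/9*γ236 - 142/45*γ245 + 848/45*γ246 - 80/9*γ256
(-5*γ3) R2 = -35/6*γ1 - 955/24*γ2 - 1663/12*γ3 + 39/2*γ4 - 415/24*γ5 + 145/3*γ6 + 160/3*γ123 + 82/3*γ134 - 250/9*γ135 + 800/9*γ136 + 49/6*γ234 - 565/18*γ235 + 1480/9*γ236 - 71/6*γ345 + 212/3*γ346 - 100/3*γ356
(-γ5) R2 = 50/9*γ1 + 113/18*γ2 + 83/24*γ3 - 71/30*γ4 - 1663/60*γ5 + 20/3*γ6 + 32/3*γ125 - 7/6*γ135 - 82/15*γ145 + 160/9*γ156 - 191/24*γ235 - 49/30*γ245 + 296/9*γ256 - 39/10*γ345 + 29/3*γ356 - 212/15*γ456
(1/2*γ6) R2 = 80/9*γ1 + 148/9*γ2 + 29/6*γ3 - 106/15*γ4 + 10/3*γ5 + 1663/120*γ6 - 16/3*γ126 + 7/12*γ136 + 41/15*γ146 - 25/9*γ156 + 191/48*γ236 + 49/60*γ246 - 113/36*γ256 + 39/20*γ346 - 83/48*γ356 + 71/60*γ456
Summing the partial products and collecting blades:
Answer: -1597/100*γ1 - 4691/120*γ2 - 43673/360*γ3 + 1033/225*γ4 - 45649/1080*γ5 + 94847/1080*γ6 + 15749/360*γ123 + 2251/450*γ124 + 3253/270*γ125 - 3736/135*γ126 + 3281/150*γ134 - 8677/360*γ135 + 13669/180*γ136 - 439/50*γ145 + 563/25*γ146 + 17/3*γ156 + 89/30*γ234 - 2501/72*γ235 + 22397/144*γ236 - 431/90*γ245 + 3539/180*γ246 + 751/36*γ256 - 236/15*γ345 + 4357/60*γ346 - 1219/48*γ356 - 259/20*γ456


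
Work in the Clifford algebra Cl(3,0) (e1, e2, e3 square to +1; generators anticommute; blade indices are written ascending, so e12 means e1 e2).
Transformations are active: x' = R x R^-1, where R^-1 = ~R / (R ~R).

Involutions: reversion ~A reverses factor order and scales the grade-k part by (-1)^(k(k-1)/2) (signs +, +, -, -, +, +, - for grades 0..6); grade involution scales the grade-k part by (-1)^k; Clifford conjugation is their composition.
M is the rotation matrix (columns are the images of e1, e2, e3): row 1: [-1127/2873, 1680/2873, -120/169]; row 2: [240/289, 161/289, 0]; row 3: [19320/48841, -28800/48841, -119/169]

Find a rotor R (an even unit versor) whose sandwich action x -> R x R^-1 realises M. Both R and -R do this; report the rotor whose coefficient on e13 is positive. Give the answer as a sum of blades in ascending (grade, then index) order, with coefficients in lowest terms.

Method: write R = a + b12*e12 + b13*e13 + b23*e23 with a^2 + b12^2 + b13^2 + b23^2 = 1 (so R^-1 = ~R). Expanding the columns R e_j ~R gives tr M = 4a^2 - 1 and, from the antisymmetric part, M21 - M12 = -4a*b12, M13 - M31 = 4a*b13, M32 - M23 = -4a*b23.
Here tr M = -26341/48841, so a^2 = (1 + tr M)/4 = 5625/48841 and a = ±75/221. Taking a = 75/221: M21 - M12 = 12000/48841, M13 - M31 = -54000/48841, M32 - M23 = -28800/48841, giving b12 = -40/221, b13 = -180/221, b23 = 96/221, i.e. R = 75/221 - 40/221*e12 - 180/221*e13 + 96/221*e23.
Its e13 coefficient is negative, so report the other preimage -R.
Answer: -75/221 + 40/221*e12 + 180/221*e13 - 96/221*e23. Key observation: the double cover Spin(3) -> SO(3) sends R and -R to the same matrix (trace -26341/48841 here), so the stated sign of the e13 coefficient is what selects one sheet.


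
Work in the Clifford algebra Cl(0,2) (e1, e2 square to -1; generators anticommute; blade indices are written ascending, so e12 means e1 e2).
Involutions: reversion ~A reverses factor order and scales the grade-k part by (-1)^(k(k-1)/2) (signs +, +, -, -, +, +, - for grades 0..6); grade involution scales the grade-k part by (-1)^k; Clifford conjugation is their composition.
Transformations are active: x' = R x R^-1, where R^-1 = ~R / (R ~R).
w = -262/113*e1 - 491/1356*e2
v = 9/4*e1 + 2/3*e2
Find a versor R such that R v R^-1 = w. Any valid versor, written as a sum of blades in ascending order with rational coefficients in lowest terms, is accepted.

Key observation: q(v) = q(w) = -793/144 (sandwiches preserve the norm), so R = v + w = -31/452*e1 + 413/1356*e2 works whenever it is invertible — the component of v along it is kept and (v - w)/2 reverses, sending v to w.
Answer: -31/452*e1 + 413/1356*e2


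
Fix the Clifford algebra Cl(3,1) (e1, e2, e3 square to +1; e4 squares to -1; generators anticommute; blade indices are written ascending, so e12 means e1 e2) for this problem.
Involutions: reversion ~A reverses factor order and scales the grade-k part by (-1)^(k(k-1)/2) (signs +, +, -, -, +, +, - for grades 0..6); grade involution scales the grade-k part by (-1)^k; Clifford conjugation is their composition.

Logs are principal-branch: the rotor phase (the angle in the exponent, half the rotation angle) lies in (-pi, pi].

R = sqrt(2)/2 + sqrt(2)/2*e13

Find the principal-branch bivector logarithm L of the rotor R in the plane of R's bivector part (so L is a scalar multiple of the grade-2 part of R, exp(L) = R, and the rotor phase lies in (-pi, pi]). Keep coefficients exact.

The scalar part of R is sqrt(2)/2, and that scalar determines the rotor phase on the principal branch; recovering the unit plane as bivector-part over sine of the phase gives L = phase * plane.
Concretely: cos(phase) = sqrt(2)/2 gives phase = ±pi/4, and since phase/sin(phase) is even the sign is immaterial: L = (phase/sin(phase)) * <R>_2 = (sqrt(2)*pi/4) * <R>_2.
Answer: pi/4*e13


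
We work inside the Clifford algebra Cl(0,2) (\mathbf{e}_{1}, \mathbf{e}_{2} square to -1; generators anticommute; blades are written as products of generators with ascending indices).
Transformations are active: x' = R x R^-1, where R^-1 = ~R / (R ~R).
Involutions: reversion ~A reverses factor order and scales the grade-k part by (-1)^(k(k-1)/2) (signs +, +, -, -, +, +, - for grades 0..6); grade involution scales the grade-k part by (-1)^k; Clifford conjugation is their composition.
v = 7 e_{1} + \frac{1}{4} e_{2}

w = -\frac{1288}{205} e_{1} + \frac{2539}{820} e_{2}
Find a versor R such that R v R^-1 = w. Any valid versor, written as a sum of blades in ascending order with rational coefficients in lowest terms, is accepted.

Construction: equal norms (both -\frac{785}{16}) license R = v + w = \frac{147}{205} e_{1} + \frac{686}{205} e_{2} — nothing changes along that direction, while (v - w)/2 changes sign, so v maps onto w.
Answer: \frac{147}{205} e_{1} + \frac{686}{205} e_{2}


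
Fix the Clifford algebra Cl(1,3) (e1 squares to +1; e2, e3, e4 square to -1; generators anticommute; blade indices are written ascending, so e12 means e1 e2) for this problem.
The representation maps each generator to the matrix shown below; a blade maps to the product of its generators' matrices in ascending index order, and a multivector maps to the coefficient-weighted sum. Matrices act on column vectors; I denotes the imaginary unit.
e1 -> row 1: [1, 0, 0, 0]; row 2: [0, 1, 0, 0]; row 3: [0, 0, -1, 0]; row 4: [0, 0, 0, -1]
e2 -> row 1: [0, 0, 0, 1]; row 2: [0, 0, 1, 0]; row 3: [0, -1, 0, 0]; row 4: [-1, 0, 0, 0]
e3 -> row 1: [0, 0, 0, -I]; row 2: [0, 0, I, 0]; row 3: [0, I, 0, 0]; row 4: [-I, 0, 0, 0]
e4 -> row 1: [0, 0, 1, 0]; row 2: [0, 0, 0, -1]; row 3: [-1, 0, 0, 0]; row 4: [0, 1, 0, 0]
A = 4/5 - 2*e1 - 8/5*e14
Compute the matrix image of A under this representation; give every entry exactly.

Bivector images (products of the table entries): rho(e14) = rho(e1)rho(e4) = row 1: [0, 0, 1, 0]; row 2: [0, 0, 0, -1]; row 3: [1, 0, 0, 0]; row 4: [0, -1, 0, 0].
M = (4/5)*1 + (-2)*rho(e1) + (-8/5)*rho(e14), summed entrywise (1 is the identity matrix):
Answer: row 1: [-6/5, 0, -8/5, 0]; row 2: [0, -6/5, 0, 8/5]; row 3: [-8/5, 0, 14/5, 0]; row 4: [0, 8/5, 0, 14/5]


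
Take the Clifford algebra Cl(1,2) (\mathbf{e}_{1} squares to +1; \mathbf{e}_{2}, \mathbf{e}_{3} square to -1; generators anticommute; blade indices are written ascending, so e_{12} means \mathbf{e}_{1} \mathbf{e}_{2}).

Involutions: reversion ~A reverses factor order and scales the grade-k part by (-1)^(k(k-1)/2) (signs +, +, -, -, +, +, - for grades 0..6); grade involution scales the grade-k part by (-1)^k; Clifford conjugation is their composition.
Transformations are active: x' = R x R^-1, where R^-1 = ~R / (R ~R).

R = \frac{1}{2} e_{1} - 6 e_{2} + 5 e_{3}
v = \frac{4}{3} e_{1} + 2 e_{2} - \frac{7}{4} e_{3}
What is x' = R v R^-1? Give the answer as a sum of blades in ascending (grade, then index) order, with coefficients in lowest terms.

~R = \frac{1}{2} e_{1} - 6 e_{2} + 5 e_{3}, and R ~R = -\frac{243}{4}, so R^-1 = ~R / (-\frac{243}{4}).
R v = \frac{257}{12} + 9 e_{12} - \frac{181}{24} e_{13} + \frac{1}{2} e_{23}
Answer: -\frac{1229}{729} e_{1} + \frac{542}{243} e_{2} - \frac{5177}{2916} e_{3}


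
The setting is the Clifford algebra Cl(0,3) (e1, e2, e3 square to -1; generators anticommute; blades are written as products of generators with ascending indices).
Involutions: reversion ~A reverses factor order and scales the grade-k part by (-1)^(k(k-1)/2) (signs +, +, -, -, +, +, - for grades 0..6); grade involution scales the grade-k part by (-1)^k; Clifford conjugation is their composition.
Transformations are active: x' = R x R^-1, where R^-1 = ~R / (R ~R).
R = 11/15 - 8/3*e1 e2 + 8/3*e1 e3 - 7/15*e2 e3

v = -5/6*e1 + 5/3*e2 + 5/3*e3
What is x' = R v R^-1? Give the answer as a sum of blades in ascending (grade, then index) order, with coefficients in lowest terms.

~R = 11/15 + 8/3*e1 e2 - 8/3*e1 e3 + 7/15*e2 e3, and R ~R = 674/45, so R^-1 = ~R / (674/45).
R v = -11/18*e1 + 38/9*e2 - 16/9*e3 - 17/2*e1 e2 e3
Answer: 2635/2022*e1 + 1793/1011*e2 + 1199/1011*e3


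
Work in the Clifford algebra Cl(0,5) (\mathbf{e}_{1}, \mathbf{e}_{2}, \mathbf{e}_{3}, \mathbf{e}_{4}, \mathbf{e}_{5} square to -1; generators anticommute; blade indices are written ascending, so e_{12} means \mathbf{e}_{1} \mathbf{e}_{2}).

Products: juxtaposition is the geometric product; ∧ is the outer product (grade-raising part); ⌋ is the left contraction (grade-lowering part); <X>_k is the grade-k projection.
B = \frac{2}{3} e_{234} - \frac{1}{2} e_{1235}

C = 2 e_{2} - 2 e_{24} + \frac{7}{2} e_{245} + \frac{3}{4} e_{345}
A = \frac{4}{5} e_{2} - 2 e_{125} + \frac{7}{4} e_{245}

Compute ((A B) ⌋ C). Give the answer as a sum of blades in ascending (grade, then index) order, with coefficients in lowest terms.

step 1: -e_{3} - \frac{8}{15} e_{34} - \frac{7}{6} e_{35} + \frac{7}{8} e_{134} - \frac{2}{5} e_{135} - \frac{4}{3} e_{1345}
step 2: -\frac{7}{8} e_{4} + \frac{2}{5} e_{5} + \frac{3}{4} e_{45}
Answer: -\frac{7}{8} e_{4} + \frac{2}{5} e_{5} + \frac{3}{4} e_{45}


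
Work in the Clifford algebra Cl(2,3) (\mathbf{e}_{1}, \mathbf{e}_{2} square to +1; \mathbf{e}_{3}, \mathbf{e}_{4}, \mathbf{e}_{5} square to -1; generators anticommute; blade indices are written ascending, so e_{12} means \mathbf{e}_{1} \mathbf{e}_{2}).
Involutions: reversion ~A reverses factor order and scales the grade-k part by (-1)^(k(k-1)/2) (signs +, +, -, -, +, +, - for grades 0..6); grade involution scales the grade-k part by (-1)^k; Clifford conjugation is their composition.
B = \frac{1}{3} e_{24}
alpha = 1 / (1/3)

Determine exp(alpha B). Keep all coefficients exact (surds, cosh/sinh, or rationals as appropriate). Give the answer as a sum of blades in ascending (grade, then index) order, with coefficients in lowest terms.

B^2 = (\frac{1}{3})^2*(e_{24})^2 = \frac{1}{9}*(+1) = \frac{1}{9} (a basis 2-blade squares to minus the product of its generators' squares).
B^2 = \frac{1}{9} — since the square is positive, the closed form is hyperbolic: l = \frac{1}{3}, alpha*l = 1, so exp(alpha B) = cosh(1) + (sinh(1)/(\frac{1}{3}))*B = \cosh{\left(1 \right)} + (3 \sinh{\left(1 \right)})*B.
Answer: \cosh{\left(1 \right)} + \sinh{\left(1 \right)} e_{24}


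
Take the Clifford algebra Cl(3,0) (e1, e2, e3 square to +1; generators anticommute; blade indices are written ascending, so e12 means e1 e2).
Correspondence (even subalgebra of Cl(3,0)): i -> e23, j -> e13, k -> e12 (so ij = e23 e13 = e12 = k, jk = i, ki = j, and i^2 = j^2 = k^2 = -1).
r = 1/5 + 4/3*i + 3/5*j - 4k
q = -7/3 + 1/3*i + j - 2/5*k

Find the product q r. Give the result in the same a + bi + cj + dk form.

In blades: q = -7/3 - 2/5*e12 + e13 + 1/3*e23, r = 1/5 - 4*e12 + 3/5*e13 + 4/3*e23.
Distribute q over r term by term (generator squares from the signature, products reordered to ascending indices): (-7/3)*r = -7/15 + 28/3*e12 - 7/5*e13 - 28/9*e23; (-2/5*e12)*r = -8/5 - 2/25*e12 - 8/15*e13 + 6/25*e23; (e13)*r = -3/5 - 4/3*e12 + 1/5*e13 - 4*e23; (1/3*e23)*r = -4/9 + 1/5*e12 + 4/3*e13 + 1/15*e23.
Sum: -28/9 + 203/25*e12 - 2/5*e13 - 1531/225*e23; translating back through the correspondence:
Answer: -28/9 - 1531/225*i - 2/5*j + 203/25*k


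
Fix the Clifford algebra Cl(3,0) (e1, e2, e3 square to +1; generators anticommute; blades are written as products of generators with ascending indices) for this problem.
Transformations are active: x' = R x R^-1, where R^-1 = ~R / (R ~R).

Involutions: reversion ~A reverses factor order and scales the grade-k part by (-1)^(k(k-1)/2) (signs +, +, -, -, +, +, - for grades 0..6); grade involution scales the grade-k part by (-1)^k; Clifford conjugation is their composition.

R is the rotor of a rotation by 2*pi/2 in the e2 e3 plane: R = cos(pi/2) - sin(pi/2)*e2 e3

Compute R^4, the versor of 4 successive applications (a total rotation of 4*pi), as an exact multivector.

The rotor phase is half the rotation angle and phases add under composition, so 4 steps in the e2 e3 plane accumulate phase 4*(pi/2) = 2*pi: R^4 = cos(2*pi) - sin(2*pi)*e2 e3.
cos(2*pi) = 1 and sin(2*pi) = 0, so R^4 = 1. The total rotation 4*pi is 2 full turns, so every vector returns to itself, yet the rotor is +1, back on the identity sheet (an even number of 2*pi turns).
Answer: 1


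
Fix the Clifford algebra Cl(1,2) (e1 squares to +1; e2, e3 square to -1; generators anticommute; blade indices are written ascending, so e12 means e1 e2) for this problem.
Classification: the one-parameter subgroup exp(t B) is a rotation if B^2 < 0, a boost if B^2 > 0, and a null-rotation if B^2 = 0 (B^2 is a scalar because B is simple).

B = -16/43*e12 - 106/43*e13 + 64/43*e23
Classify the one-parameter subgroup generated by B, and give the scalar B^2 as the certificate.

B^2 term by term: the squares give (-16/43)^2*(e12)^2 + (-106/43)^2*(e13)^2 + (64/43)^2*(e23)^2 = 256/1849*(+1) + 11236/1849*(+1) + 4096/1849*(-1) = 4 (each basis 2-blade squares to minus the product of its generators' squares); cross terms between blades sharing an index anticommute and cancel. So B^2 = 4.
Answer: boost, certificate B^2 = 4. B^2 = 4 is basis-independent, so its sign is the whole story.


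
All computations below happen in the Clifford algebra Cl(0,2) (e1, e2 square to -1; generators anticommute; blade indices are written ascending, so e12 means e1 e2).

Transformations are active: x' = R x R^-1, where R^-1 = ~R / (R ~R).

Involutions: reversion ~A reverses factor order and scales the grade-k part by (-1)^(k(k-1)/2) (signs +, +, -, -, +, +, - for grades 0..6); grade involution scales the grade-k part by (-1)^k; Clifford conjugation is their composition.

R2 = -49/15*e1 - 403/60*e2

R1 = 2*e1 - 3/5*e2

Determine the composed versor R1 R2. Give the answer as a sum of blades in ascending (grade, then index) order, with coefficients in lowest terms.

Distribute over the terms of R1 (each basis-blade product reordered to ascending indices, repeated generators contracted through their squares):
(2*e1) R2 = 98/15 - 403/30*e12
(-3/5*e2) R2 = -403/100 - 49/25*e12
Summing the partial products and collecting blades:
Answer: 751/300 - 2309/150*e12


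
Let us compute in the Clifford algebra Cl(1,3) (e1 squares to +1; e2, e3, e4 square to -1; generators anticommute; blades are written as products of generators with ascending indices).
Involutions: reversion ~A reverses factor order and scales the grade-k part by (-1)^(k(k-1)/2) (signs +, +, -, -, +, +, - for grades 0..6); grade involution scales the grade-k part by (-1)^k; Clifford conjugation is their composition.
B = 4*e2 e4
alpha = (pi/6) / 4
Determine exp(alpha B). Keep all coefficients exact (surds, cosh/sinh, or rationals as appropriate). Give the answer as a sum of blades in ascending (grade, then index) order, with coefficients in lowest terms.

B^2 = (4)^2*(e2 e4)^2 = 16*(-1) = -16 (a basis 2-blade squares to minus the product of its generators' squares).
B^2 = -16 — B^2 < 0, so the exponential closes trigonometrically: l = 4, alpha*l = pi/6, so exp(alpha B) = cos(pi/6) + (sin(pi/6)/4)*B = sqrt(3)/2 + (1/8)*B.
Answer: sqrt(3)/2 + 1/2*e2 e4


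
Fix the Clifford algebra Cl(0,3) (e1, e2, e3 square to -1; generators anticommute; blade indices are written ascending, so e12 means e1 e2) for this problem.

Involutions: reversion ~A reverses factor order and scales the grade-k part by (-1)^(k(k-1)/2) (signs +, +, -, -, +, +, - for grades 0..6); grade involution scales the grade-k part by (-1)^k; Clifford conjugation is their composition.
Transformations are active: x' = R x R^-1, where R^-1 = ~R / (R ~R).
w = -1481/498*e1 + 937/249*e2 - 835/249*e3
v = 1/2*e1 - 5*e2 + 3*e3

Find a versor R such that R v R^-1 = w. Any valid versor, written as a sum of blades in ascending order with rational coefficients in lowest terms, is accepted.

Since q(v) = q(w) = -137/4, the sum R = v + w = -616/249*e1 - 308/249*e2 - 88/249*e3 does the job whenever invertible.
Answer: -616/249*e1 - 308/249*e2 - 88/249*e3


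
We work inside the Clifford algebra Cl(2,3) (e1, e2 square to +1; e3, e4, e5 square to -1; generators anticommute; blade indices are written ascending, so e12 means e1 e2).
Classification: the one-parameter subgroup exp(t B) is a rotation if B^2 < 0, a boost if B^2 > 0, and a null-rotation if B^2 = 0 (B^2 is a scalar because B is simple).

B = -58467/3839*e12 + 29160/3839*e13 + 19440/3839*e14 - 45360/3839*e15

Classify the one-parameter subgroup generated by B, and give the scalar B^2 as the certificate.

B^2 term by term: the squares give (-58467/3839)^2*(e12)^2 + (29160/3839)^2*(e13)^2 + (19440/3839)^2*(e14)^2 + (-45360/3839)^2*(e15)^2 = 3418390089/14737921*(-1) + 850305600/14737921*(+1) + 377913600/14737921*(+1) + 2057529600/14737921*(+1) = -9 (each basis 2-blade squares to minus the product of its generators' squares); cross terms between blades sharing an index anticommute and cancel. So B^2 = -9.
Answer: rotation, certificate B^2 = -9. Because -9 is invariant under every versor sandwich, the classification follows from its sign alone.


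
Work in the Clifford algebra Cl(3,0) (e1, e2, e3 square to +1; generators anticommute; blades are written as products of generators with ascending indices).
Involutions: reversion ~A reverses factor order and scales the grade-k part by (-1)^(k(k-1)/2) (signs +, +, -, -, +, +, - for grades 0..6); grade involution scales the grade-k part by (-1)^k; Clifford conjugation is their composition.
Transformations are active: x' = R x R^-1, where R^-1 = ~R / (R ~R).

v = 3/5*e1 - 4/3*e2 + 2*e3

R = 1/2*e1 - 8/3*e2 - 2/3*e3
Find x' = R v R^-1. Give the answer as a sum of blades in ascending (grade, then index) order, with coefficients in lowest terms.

~R = 1/2*e1 - 8/3*e2 - 2/3*e3, and R ~R = 281/36, so R^-1 = ~R / (281/36).
R v = 227/90 + 14/15*e1 e2 + 7/5*e1 e3 - 56/9*e2 e3
Answer: -389/1405*e1 - 548/1405*e2 - 10246/4215*e3


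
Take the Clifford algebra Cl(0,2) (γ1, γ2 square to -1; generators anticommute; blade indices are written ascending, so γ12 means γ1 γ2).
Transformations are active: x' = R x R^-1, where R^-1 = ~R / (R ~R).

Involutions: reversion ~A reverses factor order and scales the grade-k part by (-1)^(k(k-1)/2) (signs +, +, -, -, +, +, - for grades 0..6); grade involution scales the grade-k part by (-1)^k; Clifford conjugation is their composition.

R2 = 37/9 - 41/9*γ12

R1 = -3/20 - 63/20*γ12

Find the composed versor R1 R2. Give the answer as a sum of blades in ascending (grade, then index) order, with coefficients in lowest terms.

Distribute over the terms of R1 (each basis-blade product reordered to ascending indices, repeated generators contracted through their squares):
(-3/20) R2 = -37/60 + 41/60*γ12
(-63/20*γ12) R2 = -287/20 - 259/20*γ12
Summing the partial products and collecting blades:
Answer: -449/30 - 184/15*γ12


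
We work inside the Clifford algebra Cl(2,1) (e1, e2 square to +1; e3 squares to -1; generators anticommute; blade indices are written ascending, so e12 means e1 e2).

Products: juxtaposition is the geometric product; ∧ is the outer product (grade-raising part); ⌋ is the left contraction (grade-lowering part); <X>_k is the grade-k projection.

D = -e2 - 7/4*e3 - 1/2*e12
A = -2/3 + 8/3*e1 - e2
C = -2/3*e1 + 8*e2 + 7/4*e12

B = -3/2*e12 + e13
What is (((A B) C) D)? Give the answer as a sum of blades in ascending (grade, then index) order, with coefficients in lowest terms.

step 1: -3/2*e1 - 4*e2 + 8/3*e3 + e12 - 2/3*e13 + e123
step 2: -131/4 + 15*e1 - 47/24*e2 - 79/36*e3 - 44/3*e12 - 56/9*e13 - 139/6*e23 + 10*e123
step 3: -1327/144 + 403/144*e1 - 367/24*e2 + 1879/48*e3 + 151/8*e12 - 167/6*e13 + 139/32*e23 + 493/24*e123
Answer: -1327/144 + 403/144*e1 - 367/24*e2 + 1879/48*e3 + 151/8*e12 - 167/6*e13 + 139/32*e23 + 493/24*e123


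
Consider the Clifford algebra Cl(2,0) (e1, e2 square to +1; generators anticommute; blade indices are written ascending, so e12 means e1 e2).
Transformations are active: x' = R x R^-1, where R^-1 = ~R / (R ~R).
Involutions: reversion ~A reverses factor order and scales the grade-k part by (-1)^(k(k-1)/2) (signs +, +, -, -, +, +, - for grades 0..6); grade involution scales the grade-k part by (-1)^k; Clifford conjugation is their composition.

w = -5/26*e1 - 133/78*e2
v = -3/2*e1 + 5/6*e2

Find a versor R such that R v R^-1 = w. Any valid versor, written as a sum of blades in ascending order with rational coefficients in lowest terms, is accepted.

Construction: equal norms (both 53/18) license R = v + w = -22/13*e1 - 34/39*e2 — nothing changes along that direction, while (v - w)/2 changes sign, so v maps onto w.
Answer: -22/13*e1 - 34/39*e2


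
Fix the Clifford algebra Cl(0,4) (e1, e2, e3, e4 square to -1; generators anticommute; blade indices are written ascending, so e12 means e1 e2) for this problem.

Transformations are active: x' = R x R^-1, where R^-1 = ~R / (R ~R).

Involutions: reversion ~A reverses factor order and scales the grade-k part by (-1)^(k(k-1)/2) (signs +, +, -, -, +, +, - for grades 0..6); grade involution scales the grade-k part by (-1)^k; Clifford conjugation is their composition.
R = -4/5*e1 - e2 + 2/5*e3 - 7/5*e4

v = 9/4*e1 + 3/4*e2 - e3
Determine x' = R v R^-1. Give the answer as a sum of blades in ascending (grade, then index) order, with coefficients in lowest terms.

~R = -4/5*e1 - e2 + 2/5*e3 - 7/5*e4, and R ~R = -94/25, so R^-1 = ~R / (-94/25).
R v = 59/20 + 33/20*e12 - 1/10*e13 + 63/20*e14 + 7/10*e23 + 21/20*e24 - 7/5*e34
Answer: -187/188*e1 + 77/94*e2 + 35/94*e3 + 413/188*e4


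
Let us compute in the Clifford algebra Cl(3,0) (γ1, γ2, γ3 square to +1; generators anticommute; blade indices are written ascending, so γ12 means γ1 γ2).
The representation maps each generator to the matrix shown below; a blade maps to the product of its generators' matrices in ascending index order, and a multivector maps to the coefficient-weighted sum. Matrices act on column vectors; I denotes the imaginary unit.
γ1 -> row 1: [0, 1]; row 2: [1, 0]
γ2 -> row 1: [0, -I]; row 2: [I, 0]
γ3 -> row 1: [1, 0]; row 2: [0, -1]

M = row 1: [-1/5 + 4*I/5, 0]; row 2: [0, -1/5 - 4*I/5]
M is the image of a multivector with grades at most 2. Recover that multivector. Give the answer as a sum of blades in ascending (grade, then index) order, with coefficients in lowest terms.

Method: 1, rho(γ1), rho(γ2), rho(γ3) form a trace-orthogonal basis of the 2x2 complex matrices (tr(X Y) = 2 if X = Y, else 0), so M = m0*1 + m1*rho(γ1) + m2*rho(γ2) + m3*rho(γ3) with m0 = tr(M)/2 = -1/5, m1 = tr(M rho(γ1))/2 = 0, m2 = tr(M rho(γ2))/2 = 0, m3 = tr(M rho(γ3))/2 = 4*I/5.
Multiplying table entries, the bivector images are rho(γ12) = I*rho(γ3), rho(γ13) = -I*rho(γ2), rho(γ23) = I*rho(γ1); with real blade coefficients the real parts of m0..m3 are the coefficients of 1, γ1, γ2, γ3 and the imaginary parts give the bivectors (γ23: Im m1, γ13: -Im m2, γ12: Im m3).
Answer: -1/5 + 4/5*γ12


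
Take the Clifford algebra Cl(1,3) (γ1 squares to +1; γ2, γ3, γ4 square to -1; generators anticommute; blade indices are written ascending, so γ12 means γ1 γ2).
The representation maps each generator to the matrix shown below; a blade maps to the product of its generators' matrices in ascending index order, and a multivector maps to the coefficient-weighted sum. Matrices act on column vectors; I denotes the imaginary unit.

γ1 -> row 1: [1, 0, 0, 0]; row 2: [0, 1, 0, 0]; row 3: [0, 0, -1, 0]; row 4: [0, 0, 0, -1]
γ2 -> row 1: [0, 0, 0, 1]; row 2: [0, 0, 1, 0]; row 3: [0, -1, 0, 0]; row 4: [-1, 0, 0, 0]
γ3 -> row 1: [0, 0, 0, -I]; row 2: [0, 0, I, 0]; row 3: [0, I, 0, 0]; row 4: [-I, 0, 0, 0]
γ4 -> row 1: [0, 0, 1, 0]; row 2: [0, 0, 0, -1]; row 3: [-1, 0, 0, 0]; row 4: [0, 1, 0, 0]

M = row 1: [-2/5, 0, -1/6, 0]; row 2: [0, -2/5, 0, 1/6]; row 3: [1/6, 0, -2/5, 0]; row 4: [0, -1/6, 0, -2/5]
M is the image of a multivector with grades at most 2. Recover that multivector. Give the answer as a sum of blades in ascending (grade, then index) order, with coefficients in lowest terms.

Method: the blade images are trace-orthogonal — tr(rho(e_A) rho(e_B)^-1) = 4 if A = B and 0 otherwise — and rho(e_A)^-1 = (e_A)^2 * rho(e_A) with (e_A)^2 = +1 or -1, so the coefficient of e_A in the preimage is (e_A)^2 * tr(M rho(e_A))/4.
Nonzero projections over blades of grade <= 2: 1: (1)^2 = +1, tr(M 1) = -8/5, coefficient -2/5; γ4: (γ4)^2 = -1, tr(M rho(γ4)) = 2/3, coefficient -1/6. Every other blade of grade <= 2 projects to 0.
Answer: -2/5 - 1/6*γ4


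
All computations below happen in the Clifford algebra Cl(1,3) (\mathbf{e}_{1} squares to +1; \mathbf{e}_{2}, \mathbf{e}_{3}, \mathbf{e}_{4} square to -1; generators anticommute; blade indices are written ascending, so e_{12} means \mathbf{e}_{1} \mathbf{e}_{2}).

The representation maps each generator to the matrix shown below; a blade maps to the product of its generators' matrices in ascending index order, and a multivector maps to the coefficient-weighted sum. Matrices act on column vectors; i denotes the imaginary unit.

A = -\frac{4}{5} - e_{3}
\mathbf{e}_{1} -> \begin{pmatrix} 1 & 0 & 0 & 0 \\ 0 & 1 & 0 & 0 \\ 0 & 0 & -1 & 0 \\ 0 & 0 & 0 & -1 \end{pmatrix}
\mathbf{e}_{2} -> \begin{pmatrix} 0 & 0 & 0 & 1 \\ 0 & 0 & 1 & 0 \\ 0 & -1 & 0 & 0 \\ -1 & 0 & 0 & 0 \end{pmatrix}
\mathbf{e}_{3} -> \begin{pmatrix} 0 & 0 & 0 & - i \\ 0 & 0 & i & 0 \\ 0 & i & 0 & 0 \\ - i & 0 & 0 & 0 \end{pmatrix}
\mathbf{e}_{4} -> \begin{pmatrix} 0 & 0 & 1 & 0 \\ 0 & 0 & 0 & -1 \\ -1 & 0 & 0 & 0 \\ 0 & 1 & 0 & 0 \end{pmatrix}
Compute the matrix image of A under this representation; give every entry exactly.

M = (-\frac{4}{5})*1 + (-1)*rho(e_{3}), summed entrywise (1 is the identity matrix):
Answer: \begin{pmatrix} - \frac{4}{5} & 0 & 0 & i \\ 0 & - \frac{4}{5} & - i & 0 \\ 0 & - i & - \frac{4}{5} & 0 \\ i & 0 & 0 & - \frac{4}{5} \end{pmatrix}


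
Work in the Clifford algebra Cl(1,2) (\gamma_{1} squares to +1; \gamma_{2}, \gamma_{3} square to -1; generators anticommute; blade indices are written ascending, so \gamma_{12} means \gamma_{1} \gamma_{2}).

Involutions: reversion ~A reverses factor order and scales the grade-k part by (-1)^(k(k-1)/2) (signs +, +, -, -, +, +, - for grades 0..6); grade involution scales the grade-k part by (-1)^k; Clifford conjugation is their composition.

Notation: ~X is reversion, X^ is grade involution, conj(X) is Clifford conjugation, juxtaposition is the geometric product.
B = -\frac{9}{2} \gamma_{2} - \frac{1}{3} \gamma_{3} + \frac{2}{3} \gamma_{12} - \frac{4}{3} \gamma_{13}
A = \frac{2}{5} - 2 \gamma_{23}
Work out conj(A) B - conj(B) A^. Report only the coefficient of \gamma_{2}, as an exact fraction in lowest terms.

first term: -\frac{17}{15} \gamma_{2} - \frac{137}{15} \gamma_{3} + \frac{44}{15} \gamma_{12} + \frac{4}{5} \gamma_{13}
second term: \frac{17}{15} \gamma_{2} + \frac{137}{15} \gamma_{3} - \frac{44}{15} \gamma_{12} - \frac{4}{5} \gamma_{13}
Answer: -\frac{34}{15}


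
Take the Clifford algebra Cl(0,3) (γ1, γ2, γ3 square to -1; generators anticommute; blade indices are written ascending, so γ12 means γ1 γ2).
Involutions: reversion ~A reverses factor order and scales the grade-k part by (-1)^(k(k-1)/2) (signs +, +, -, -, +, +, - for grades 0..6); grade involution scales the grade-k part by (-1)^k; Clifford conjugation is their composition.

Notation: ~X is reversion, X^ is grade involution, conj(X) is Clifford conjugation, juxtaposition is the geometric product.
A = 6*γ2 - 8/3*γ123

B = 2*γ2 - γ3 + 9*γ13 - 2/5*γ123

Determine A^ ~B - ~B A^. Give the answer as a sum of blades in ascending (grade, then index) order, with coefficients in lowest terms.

first term: 196/15 - 24*γ2 + 8/3*γ12 + 44/15*γ13 + 6*γ23 - 54*γ123
second term: 196/15 - 24*γ2 + 8/3*γ12 + 44/15*γ13 - 6*γ23 - 54*γ123
Answer: 12*γ23


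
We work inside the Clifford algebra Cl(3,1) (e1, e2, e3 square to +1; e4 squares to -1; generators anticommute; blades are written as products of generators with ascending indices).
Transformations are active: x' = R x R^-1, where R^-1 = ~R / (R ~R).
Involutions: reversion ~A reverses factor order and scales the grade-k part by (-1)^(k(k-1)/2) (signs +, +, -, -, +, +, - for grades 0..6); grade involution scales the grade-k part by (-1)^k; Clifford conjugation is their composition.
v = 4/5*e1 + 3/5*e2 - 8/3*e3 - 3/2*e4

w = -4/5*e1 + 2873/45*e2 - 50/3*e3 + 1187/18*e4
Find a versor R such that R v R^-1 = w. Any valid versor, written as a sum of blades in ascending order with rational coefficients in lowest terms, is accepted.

Reasoning: v^2 = w^2 = 211/36 since conjugation preserves the quadratic form; R = v + w = 580/9*e2 - 58/3*e3 + 580/9*e4 is then valid when invertible, keeping its own part and reversing (v - w)/2.
Answer: 580/9*e2 - 58/3*e3 + 580/9*e4


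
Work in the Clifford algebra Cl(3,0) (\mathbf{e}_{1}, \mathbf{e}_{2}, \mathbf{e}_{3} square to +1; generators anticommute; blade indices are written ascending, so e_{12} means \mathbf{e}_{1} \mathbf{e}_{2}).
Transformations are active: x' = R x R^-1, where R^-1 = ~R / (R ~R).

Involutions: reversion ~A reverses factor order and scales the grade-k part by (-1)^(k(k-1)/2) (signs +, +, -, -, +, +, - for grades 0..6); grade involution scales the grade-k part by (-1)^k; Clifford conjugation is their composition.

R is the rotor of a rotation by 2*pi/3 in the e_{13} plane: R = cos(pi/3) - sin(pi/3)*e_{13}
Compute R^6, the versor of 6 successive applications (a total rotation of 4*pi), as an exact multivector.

Half-angle bookkeeping: 6 applications in e_{13} add up to rotor phase 6*pi/3 = 2 \pi, so R^6 = cos(2 \pi) - sin(2 \pi)*e_{13}.
cos(2 \pi) = 1 and sin(2 \pi) = 0, so R^6 = 1. The total rotation 4*pi is 2 full turns, so every vector returns to itself, yet the rotor is +1, back on the identity sheet (an even number of 2*pi turns).
Answer: 1


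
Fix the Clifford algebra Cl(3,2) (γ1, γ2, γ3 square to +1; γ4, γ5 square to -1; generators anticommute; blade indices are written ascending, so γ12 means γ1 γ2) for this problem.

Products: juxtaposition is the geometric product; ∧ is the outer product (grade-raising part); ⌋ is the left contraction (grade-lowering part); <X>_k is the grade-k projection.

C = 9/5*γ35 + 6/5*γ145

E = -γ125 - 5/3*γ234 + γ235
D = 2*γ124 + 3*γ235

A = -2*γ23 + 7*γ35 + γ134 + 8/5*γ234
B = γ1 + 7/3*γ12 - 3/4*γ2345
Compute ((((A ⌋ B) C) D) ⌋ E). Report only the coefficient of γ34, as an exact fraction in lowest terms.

step 1: -6/5*γ5 + 21/4*γ24 - 3/2*γ45
step 2: 9/5*γ1 - 54/25*γ3 + 36/25*γ14 + 27/10*γ34 - 63/10*γ125 - 189/20*γ2345
step 3: -72/25*γ2 - 567/20*γ4 + 189/10*γ13 + 18/5*γ24 + 162/25*γ25 - 63/5*γ45 - 27/5*γ123 + 189/10*γ135 - 81/10*γ245 - 108/25*γ1234 + 27/5*γ1235 + 108/25*γ12345
step 4: -162/25*γ1 - 12/25*γ3 - 72/25*γ15 - 189/4*γ23 + 24/5*γ34 - 72/25*γ35
Answer: 24/5


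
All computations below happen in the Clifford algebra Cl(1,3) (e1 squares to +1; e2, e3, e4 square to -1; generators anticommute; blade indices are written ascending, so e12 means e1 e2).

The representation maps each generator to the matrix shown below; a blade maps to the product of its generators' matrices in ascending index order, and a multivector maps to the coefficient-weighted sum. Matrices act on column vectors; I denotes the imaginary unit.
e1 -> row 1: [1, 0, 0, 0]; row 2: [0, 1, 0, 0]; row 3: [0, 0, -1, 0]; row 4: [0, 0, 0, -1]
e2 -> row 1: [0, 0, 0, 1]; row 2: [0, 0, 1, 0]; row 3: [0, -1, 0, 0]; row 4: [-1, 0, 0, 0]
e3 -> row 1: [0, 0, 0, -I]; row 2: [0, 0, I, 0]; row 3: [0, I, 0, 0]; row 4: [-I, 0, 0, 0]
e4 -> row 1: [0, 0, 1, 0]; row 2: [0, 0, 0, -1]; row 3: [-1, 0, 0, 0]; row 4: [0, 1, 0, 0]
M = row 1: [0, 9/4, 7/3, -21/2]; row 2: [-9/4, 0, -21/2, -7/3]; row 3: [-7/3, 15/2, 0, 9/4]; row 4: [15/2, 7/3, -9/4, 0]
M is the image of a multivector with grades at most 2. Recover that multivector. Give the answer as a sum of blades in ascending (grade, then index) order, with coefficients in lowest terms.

Method: the blade images are trace-orthogonal — tr(rho(e_A) rho(e_B)^-1) = 4 if A = B and 0 otherwise — and rho(e_A)^-1 = (e_A)^2 * rho(e_A) with (e_A)^2 = +1 or -1, so the coefficient of e_A in the preimage is (e_A)^2 * tr(M rho(e_A))/4.
Nonzero projections over blades of grade <= 2: e2: (e2)^2 = -1, tr(M rho(e2)) = 36, coefficient -9; e4: (e4)^2 = -1, tr(M rho(e4)) = -28/3, coefficient 7/3; e12: (e12)^2 = +1, tr(M rho(e12)) = -6, coefficient -3/2; e24: (e24)^2 = -1, tr(M rho(e24)) = -9, coefficient 9/4. Every other blade of grade <= 2 projects to 0.
Answer: -9*e2 + 7/3*e4 - 3/2*e12 + 9/4*e24
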